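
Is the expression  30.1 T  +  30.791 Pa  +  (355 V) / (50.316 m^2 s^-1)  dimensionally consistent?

No

Expand each in SI base units:
  30.1 T:  T = Wb·m⁻² = kg·s⁻²·A⁻¹
  30.791 Pa:  Pa = N·m⁻² = kg·m⁻¹·s⁻²
  (355 V) / (50.316 m^2 s^-1):  [kg·m²·s⁻³·A⁻¹] / [m²·s⁻¹] = kg·s⁻²·A⁻¹
The terms do not share a single dimension (kg·m⁻¹·s⁻² vs kg·s⁻²·A⁻¹).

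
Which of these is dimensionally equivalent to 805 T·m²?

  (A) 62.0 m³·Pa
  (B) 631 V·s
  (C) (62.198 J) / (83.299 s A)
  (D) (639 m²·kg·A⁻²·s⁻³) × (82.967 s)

(B)

Reference: T·m² = Wb·m⁻²·m² = kg·m²·s⁻²·A⁻¹.
Each option:
  (A) Pa·m³ = N·m⁻²·m³ = kg·m²·s⁻²
  (B) V·s = J·C⁻¹·s = kg·m²·s⁻²·A⁻¹  ← same
  (C) [kg·m²·s⁻²] / [s·A] = kg·m²·s⁻³·A⁻¹
  (D) [kg·m²·s⁻³·A⁻²] · [s] = kg·m²·s⁻²·A⁻²
Only (B) matches kg·m²·s⁻²·A⁻¹.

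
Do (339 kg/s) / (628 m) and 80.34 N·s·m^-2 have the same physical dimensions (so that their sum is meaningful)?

Yes

Expand each in SI base units:
  (339 kg/s) / (628 m):  [kg·s⁻¹] / [m] = kg·m⁻¹·s⁻¹
  80.34 N·s·m^-2:  N·s·m⁻² = kg·m·s⁻²·s·m⁻² = kg·m⁻¹·s⁻¹
Both are kg·m⁻¹·s⁻¹, so they have the same dimensions and can be added.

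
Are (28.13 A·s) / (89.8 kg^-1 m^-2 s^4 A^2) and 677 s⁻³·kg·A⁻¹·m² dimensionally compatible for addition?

Yes

Expand each in SI base units:
  (28.13 A·s) / (89.8 kg^-1 m^-2 s^4 A^2):  [s·A] / [kg⁻¹·m⁻²·s⁴·A²] = kg·m²·s⁻³·A⁻¹
  677 s⁻³·kg·A⁻¹·m²:  kg·m²·s⁻³·A⁻¹
Both are kg·m²·s⁻³·A⁻¹, so they have the same dimensions and can be added.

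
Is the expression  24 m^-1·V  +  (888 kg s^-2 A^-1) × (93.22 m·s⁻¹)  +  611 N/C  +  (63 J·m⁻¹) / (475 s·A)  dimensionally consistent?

In SI base units:
  24 m^-1·V:  V·m⁻¹ = J·C⁻¹·m⁻¹ = kg·m·s⁻³·A⁻¹
  (888 kg s^-2 A^-1) × (93.22 m·s⁻¹):  [kg·s⁻²·A⁻¹] · [m·s⁻¹] = kg·m·s⁻³·A⁻¹
  611 N/C:  N·C⁻¹ = kg·m·s⁻²·(s·A)⁻¹ = kg·m·s⁻³·A⁻¹
  (63 J·m⁻¹) / (475 s·A):  [kg·m·s⁻²] / [s·A] = kg·m·s⁻³·A⁻¹
Every term reduces to kg·m·s⁻³·A⁻¹.

Yes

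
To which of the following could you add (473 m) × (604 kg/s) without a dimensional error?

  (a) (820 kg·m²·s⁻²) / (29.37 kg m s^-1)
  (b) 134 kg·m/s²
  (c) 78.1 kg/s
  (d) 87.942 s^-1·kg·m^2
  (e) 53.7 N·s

Reference: [m] · [kg·s⁻¹] = kg·m·s⁻¹.
Each option:
  (a) [kg·m²·s⁻²] / [kg·m·s⁻¹] = m·s⁻¹
  (b) kg·m·s⁻²
  (c) kg·s⁻¹
  (d) kg·m²·s⁻¹
  (e) N·s = kg·m·s⁻²·s = kg·m·s⁻¹  ← same
Only (e) matches kg·m·s⁻¹.

(e)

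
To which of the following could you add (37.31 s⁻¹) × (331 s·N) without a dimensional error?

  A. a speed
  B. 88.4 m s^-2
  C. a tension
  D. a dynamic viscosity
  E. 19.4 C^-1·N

Reference: [s⁻¹] · [kg·m·s⁻¹] = kg·m·s⁻².
Each option:
  A. [speed] = m·s⁻¹
  B. m·s⁻²
  C. [tension] = kg·m·s⁻²  ← same
  D. [dynamic viscosity] = kg·m⁻¹·s⁻¹
  E. N·C⁻¹ = kg·m·s⁻²·(s·A)⁻¹ = kg·m·s⁻³·A⁻¹
Only C. matches kg·m·s⁻².

C.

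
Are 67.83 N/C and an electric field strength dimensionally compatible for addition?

Expand each in SI base units:
  67.83 N/C:  N·C⁻¹ = kg·m·s⁻²·(s·A)⁻¹ = kg·m·s⁻³·A⁻¹
  an electric field strength:  [electric field strength] = kg·m·s⁻³·A⁻¹
Both are kg·m·s⁻³·A⁻¹, so they have the same dimensions and can be added.

Yes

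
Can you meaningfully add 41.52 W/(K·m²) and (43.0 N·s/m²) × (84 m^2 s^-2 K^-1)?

No

Reduce each to base SI dimensions:
  41.52 W/(K·m²):  W·m⁻²·K⁻¹ = J·s⁻¹·m⁻²·K⁻¹ = kg·s⁻³·K⁻¹
  (43.0 N·s/m²) × (84 m^2 s^-2 K^-1):  [kg·m⁻¹·s⁻¹] · [m²·s⁻²·K⁻¹] = kg·m·s⁻³·K⁻¹
kg·s⁻³·K⁻¹ ≠ kg·m·s⁻³·K⁻¹, so they cannot be added.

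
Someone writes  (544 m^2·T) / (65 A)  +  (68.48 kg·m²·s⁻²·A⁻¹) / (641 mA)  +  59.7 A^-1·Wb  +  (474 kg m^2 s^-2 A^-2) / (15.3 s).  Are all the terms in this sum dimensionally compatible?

In SI base units:
  (544 m^2·T) / (65 A):  [kg·m²·s⁻²·A⁻¹] / [A] = kg·m²·s⁻²·A⁻²
  (68.48 kg·m²·s⁻²·A⁻¹) / (641 mA):  [kg·m²·s⁻²·A⁻¹] / [A] = kg·m²·s⁻²·A⁻²
  59.7 A^-1·Wb:  Wb·A⁻¹ = V·s·A⁻¹ = kg·m²·s⁻²·A⁻²
  (474 kg m^2 s^-2 A^-2) / (15.3 s):  [kg·m²·s⁻²·A⁻²] / [s] = kg·m²·s⁻³·A⁻²
The terms do not share a single dimension (kg·m²·s⁻²·A⁻² vs kg·m²·s⁻³·A⁻²).

No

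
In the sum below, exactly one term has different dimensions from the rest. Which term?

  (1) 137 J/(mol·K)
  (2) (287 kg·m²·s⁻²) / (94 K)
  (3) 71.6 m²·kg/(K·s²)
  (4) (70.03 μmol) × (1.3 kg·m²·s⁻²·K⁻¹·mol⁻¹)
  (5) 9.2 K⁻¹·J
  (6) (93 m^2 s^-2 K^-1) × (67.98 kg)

Work out the base dimensions of each:
  (1) J·mol⁻¹·K⁻¹ = N·m·mol⁻¹·K⁻¹ = kg·m²·s⁻²·K⁻¹·mol⁻¹
  (2) [kg·m²·s⁻²] / [K] = kg·m²·s⁻²·K⁻¹
  (3) kg·m²·s⁻²·K⁻¹
  (4) [mol] · [kg·m²·s⁻²·K⁻¹·mol⁻¹] = kg·m²·s⁻²·K⁻¹
  (5) J·K⁻¹ = N·m·K⁻¹ = kg·m²·s⁻²·K⁻¹
  (6) [m²·s⁻²·K⁻¹] · [kg] = kg·m²·s⁻²·K⁻¹
All reduce to kg·m²·s⁻²·K⁻¹ except (1), which is kg·m²·s⁻²·K⁻¹·mol⁻¹.

(1)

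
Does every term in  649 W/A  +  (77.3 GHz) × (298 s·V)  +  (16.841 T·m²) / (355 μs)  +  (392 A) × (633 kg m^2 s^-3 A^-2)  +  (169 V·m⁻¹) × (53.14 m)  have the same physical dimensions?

Yes

Work out the base dimensions of each:
  649 W/A:  W·A⁻¹ = J·s⁻¹·A⁻¹ = kg·m²·s⁻³·A⁻¹
  (77.3 GHz) × (298 s·V):  [s⁻¹] · [kg·m²·s⁻²·A⁻¹] = kg·m²·s⁻³·A⁻¹
  (16.841 T·m²) / (355 μs):  [kg·m²·s⁻²·A⁻¹] / [s] = kg·m²·s⁻³·A⁻¹
  (392 A) × (633 kg m^2 s^-3 A^-2):  [A] · [kg·m²·s⁻³·A⁻²] = kg·m²·s⁻³·A⁻¹
  (169 V·m⁻¹) × (53.14 m):  [kg·m·s⁻³·A⁻¹] · [m] = kg·m²·s⁻³·A⁻¹
Every term reduces to kg·m²·s⁻³·A⁻¹.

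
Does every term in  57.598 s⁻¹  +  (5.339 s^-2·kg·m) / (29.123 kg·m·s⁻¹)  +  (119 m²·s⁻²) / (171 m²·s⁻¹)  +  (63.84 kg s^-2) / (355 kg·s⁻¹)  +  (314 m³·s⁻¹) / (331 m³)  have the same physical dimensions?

Yes

Expand each in SI base units:
  57.598 s⁻¹:  s⁻¹
  (5.339 s^-2·kg·m) / (29.123 kg·m·s⁻¹):  [kg·m·s⁻²] / [kg·m·s⁻¹] = s⁻¹
  (119 m²·s⁻²) / (171 m²·s⁻¹):  [m²·s⁻²] / [m²·s⁻¹] = s⁻¹
  (63.84 kg s^-2) / (355 kg·s⁻¹):  [kg·s⁻²] / [kg·s⁻¹] = s⁻¹
  (314 m³·s⁻¹) / (331 m³):  [m³·s⁻¹] / [m³] = s⁻¹
Every term reduces to s⁻¹.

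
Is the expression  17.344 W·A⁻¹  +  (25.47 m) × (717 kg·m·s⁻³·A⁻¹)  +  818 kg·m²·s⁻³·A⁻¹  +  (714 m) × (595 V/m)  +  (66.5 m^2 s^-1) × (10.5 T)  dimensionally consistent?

Work out the base dimensions of each:
  17.344 W·A⁻¹:  W·A⁻¹ = J·s⁻¹·A⁻¹ = kg·m²·s⁻³·A⁻¹
  (25.47 m) × (717 kg·m·s⁻³·A⁻¹):  [m] · [kg·m·s⁻³·A⁻¹] = kg·m²·s⁻³·A⁻¹
  818 kg·m²·s⁻³·A⁻¹:  kg·m²·s⁻³·A⁻¹
  (714 m) × (595 V/m):  [m] · [kg·m·s⁻³·A⁻¹] = kg·m²·s⁻³·A⁻¹
  (66.5 m^2 s^-1) × (10.5 T):  [m²·s⁻¹] · [kg·s⁻²·A⁻¹] = kg·m²·s⁻³·A⁻¹
Every term reduces to kg·m²·s⁻³·A⁻¹.

Yes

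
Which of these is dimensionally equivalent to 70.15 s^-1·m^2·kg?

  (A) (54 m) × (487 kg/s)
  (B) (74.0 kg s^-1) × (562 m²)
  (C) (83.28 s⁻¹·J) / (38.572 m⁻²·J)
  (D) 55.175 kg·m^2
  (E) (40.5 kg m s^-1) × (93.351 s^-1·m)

Reference: kg·m²·s⁻¹.
Each option:
  (A) [m] · [kg·s⁻¹] = kg·m·s⁻¹
  (B) [kg·s⁻¹] · [m²] = kg·m²·s⁻¹  ← same
  (C) [kg·m²·s⁻³] / [kg·s⁻²] = m²·s⁻¹
  (D) kg·m²
  (E) [kg·m·s⁻¹] · [m·s⁻¹] = kg·m²·s⁻²
Only (B) matches kg·m²·s⁻¹.

(B)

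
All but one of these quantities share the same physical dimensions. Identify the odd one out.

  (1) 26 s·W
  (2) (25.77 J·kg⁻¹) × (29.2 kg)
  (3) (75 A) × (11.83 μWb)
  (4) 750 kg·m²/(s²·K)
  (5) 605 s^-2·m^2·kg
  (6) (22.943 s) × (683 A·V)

In SI base units:
  (1) W·s = J·s⁻¹·s = kg·m²·s⁻²
  (2) [m²·s⁻²] · [kg] = kg·m²·s⁻²
  (3) [A] · [kg·m²·s⁻²·A⁻¹] = kg·m²·s⁻²
  (4) kg·m²·s⁻²·K⁻¹
  (5) kg·m²·s⁻²
  (6) [s] · [kg·m²·s⁻³] = kg·m²·s⁻²
All reduce to kg·m²·s⁻² except (4), which is kg·m²·s⁻²·K⁻¹.

(4)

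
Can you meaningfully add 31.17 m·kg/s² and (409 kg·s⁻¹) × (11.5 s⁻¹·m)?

Yes

In SI base units:
  31.17 m·kg/s²:  kg·m·s⁻²
  (409 kg·s⁻¹) × (11.5 s⁻¹·m):  [kg·s⁻¹] · [m·s⁻¹] = kg·m·s⁻²
Both are kg·m·s⁻², so they have the same dimensions and can be added.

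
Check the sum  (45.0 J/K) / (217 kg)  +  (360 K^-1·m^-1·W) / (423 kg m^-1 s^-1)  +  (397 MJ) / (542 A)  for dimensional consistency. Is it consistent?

No

Work out the base dimensions of each:
  (45.0 J/K) / (217 kg):  [kg·m²·s⁻²·K⁻¹] / [kg] = m²·s⁻²·K⁻¹
  (360 K^-1·m^-1·W) / (423 kg m^-1 s^-1):  [kg·m·s⁻³·K⁻¹] / [kg·m⁻¹·s⁻¹] = m²·s⁻²·K⁻¹
  (397 MJ) / (542 A):  [kg·m²·s⁻²] / [A] = kg·m²·s⁻²·A⁻¹
The terms do not share a single dimension (kg·m²·s⁻²·A⁻¹ vs m²·s⁻²·K⁻¹).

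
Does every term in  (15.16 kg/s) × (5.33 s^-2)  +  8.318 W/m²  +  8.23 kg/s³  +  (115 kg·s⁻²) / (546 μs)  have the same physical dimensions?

Work out the base dimensions of each:
  (15.16 kg/s) × (5.33 s^-2):  [kg·s⁻¹] · [s⁻²] = kg·s⁻³
  8.318 W/m²:  W·m⁻² = J·s⁻¹·m⁻² = kg·s⁻³
  8.23 kg/s³:  kg·s⁻³
  (115 kg·s⁻²) / (546 μs):  [kg·s⁻²] / [s] = kg·s⁻³
Every term reduces to kg·s⁻³.

Yes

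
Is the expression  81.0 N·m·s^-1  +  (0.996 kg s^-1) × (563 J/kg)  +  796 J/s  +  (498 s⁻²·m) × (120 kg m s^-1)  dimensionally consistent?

Reduce each to base SI dimensions:
  81.0 N·m·s^-1:  N·m·s⁻¹ = kg·m·s⁻²·m·s⁻¹ = kg·m²·s⁻³
  (0.996 kg s^-1) × (563 J/kg):  [kg·s⁻¹] · [m²·s⁻²] = kg·m²·s⁻³
  796 J/s:  J·s⁻¹ = N·m·s⁻¹ = kg·m²·s⁻³
  (498 s⁻²·m) × (120 kg m s^-1):  [m·s⁻²] · [kg·m·s⁻¹] = kg·m²·s⁻³
Every term reduces to kg·m²·s⁻³.

Yes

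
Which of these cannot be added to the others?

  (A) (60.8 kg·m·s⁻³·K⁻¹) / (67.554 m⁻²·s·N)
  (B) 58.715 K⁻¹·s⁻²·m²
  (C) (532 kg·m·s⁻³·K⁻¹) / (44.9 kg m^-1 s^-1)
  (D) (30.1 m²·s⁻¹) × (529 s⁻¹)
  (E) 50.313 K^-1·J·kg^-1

(D)

In SI base units:
  (A) [kg·m·s⁻³·K⁻¹] / [kg·m⁻¹·s⁻¹] = m²·s⁻²·K⁻¹
  (B) m²·s⁻²·K⁻¹
  (C) [kg·m·s⁻³·K⁻¹] / [kg·m⁻¹·s⁻¹] = m²·s⁻²·K⁻¹
  (D) [m²·s⁻¹] · [s⁻¹] = m²·s⁻²
  (E) J·kg⁻¹·K⁻¹ = N·m·kg⁻¹·K⁻¹ = m²·s⁻²·K⁻¹
All reduce to m²·s⁻²·K⁻¹ except (D), which is m²·s⁻².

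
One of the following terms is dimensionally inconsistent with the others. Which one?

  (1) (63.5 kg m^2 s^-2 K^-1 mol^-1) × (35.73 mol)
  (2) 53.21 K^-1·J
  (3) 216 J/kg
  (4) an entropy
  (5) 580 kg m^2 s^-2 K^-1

Expand each in SI base units:
  (1) [kg·m²·s⁻²·K⁻¹·mol⁻¹] · [mol] = kg·m²·s⁻²·K⁻¹
  (2) J·K⁻¹ = N·m·K⁻¹ = kg·m²·s⁻²·K⁻¹
  (3) J·kg⁻¹ = N·m·kg⁻¹ = m²·s⁻²
  (4) [entropy] = kg·m²·s⁻²·K⁻¹
  (5) kg·m²·s⁻²·K⁻¹
All reduce to kg·m²·s⁻²·K⁻¹ except (3), which is m²·s⁻².

(3)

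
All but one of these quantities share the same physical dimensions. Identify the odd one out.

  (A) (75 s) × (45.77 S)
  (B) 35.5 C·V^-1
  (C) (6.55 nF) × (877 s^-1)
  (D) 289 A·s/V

(C)

Dimensions:
  (A) [s] · [kg⁻¹·m⁻²·s³·A²] = kg⁻¹·m⁻²·s⁴·A²
  (B) C·V⁻¹ = s·A·(J·C⁻¹)⁻¹ = kg⁻¹·m⁻²·s⁴·A²
  (C) [kg⁻¹·m⁻²·s⁴·A²] · [s⁻¹] = kg⁻¹·m⁻²·s³·A²
  (D) A·s·V⁻¹ = A·s·(J·C⁻¹)⁻¹ = kg⁻¹·m⁻²·s⁴·A²
All reduce to kg⁻¹·m⁻²·s⁴·A² except (C), which is kg⁻¹·m⁻²·s³·A².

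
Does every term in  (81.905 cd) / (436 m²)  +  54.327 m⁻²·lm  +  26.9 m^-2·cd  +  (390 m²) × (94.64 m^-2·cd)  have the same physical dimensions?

No

In SI base units:
  (81.905 cd) / (436 m²):  [cd] / [m²] = m⁻²·cd
  54.327 m⁻²·lm:  lm·m⁻² = cd·m⁻² = m⁻²·cd
  26.9 m^-2·cd:  cd·m⁻² = m⁻²·cd
  (390 m²) × (94.64 m^-2·cd):  [m²] · [m⁻²·cd] = cd
The terms do not share a single dimension (cd vs m⁻²·cd).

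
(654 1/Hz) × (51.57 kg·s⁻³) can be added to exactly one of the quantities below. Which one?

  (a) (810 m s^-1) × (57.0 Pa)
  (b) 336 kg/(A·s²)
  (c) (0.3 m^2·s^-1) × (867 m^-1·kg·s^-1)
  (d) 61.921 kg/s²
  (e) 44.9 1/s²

(d)

Reference: [s] · [kg·s⁻³] = kg·s⁻².
Each option:
  (a) [m·s⁻¹] · [kg·m⁻¹·s⁻²] = kg·s⁻³
  (b) kg·s⁻²·A⁻¹
  (c) [m²·s⁻¹] · [kg·m⁻¹·s⁻¹] = kg·m·s⁻²
  (d) kg·s⁻²  ← same
  (e) s⁻²
Only (d) matches kg·s⁻².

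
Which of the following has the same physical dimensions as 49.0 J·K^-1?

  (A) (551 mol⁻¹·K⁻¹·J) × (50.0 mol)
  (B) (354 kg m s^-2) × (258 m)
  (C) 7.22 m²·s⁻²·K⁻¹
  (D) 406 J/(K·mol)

(A)

Reference: J·K⁻¹ = N·m·K⁻¹ = kg·m²·s⁻²·K⁻¹.
Each option:
  (A) [kg·m²·s⁻²·K⁻¹·mol⁻¹] · [mol] = kg·m²·s⁻²·K⁻¹  ← same
  (B) [kg·m·s⁻²] · [m] = kg·m²·s⁻²
  (C) m²·s⁻²·K⁻¹
  (D) J·mol⁻¹·K⁻¹ = N·m·mol⁻¹·K⁻¹ = kg·m²·s⁻²·K⁻¹·mol⁻¹
Only (A) matches kg·m²·s⁻²·K⁻¹.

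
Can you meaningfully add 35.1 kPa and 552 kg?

No

Reduce each to base SI dimensions:
  35.1 kPa:  Pa = N·m⁻² = kg·m⁻¹·s⁻²
  552 kg:  kg
kg·m⁻¹·s⁻² ≠ kg, so they cannot be added.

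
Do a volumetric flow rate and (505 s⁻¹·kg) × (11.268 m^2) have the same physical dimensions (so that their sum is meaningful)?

No

Dimensions:
  a volumetric flow rate:  [volumetric flow rate] = m³·s⁻¹
  (505 s⁻¹·kg) × (11.268 m^2):  [kg·s⁻¹] · [m²] = kg·m²·s⁻¹
m³·s⁻¹ ≠ kg·m²·s⁻¹, so they cannot be added.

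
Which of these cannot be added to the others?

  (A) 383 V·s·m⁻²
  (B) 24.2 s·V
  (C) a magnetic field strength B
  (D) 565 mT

(B)

Dimensions:
  (A) V·s·m⁻² = J·C⁻¹·s·m⁻² = kg·s⁻²·A⁻¹
  (B) V·s = J·C⁻¹·s = kg·m²·s⁻²·A⁻¹
  (C) [magnetic field strength B] = kg·s⁻²·A⁻¹
  (D) T = Wb·m⁻² = kg·s⁻²·A⁻¹
All reduce to kg·s⁻²·A⁻¹ except (B), which is kg·m²·s⁻²·A⁻¹.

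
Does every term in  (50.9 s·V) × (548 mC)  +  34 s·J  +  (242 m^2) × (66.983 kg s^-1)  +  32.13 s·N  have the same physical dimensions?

In SI base units:
  (50.9 s·V) × (548 mC):  [kg·m²·s⁻²·A⁻¹] · [s·A] = kg·m²·s⁻¹
  34 s·J:  J·s = N·m·s = kg·m²·s⁻¹
  (242 m^2) × (66.983 kg s^-1):  [m²] · [kg·s⁻¹] = kg·m²·s⁻¹
  32.13 s·N:  N·s = kg·m·s⁻²·s = kg·m·s⁻¹
The terms do not share a single dimension (kg·m²·s⁻¹ vs kg·m·s⁻¹).

No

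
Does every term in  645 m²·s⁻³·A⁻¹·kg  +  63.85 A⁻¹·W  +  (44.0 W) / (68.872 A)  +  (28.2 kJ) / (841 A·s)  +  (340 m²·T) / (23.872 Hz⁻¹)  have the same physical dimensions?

Dimensions:
  645 m²·s⁻³·A⁻¹·kg:  kg·m²·s⁻³·A⁻¹
  63.85 A⁻¹·W:  W·A⁻¹ = J·s⁻¹·A⁻¹ = kg·m²·s⁻³·A⁻¹
  (44.0 W) / (68.872 A):  [kg·m²·s⁻³] / [A] = kg·m²·s⁻³·A⁻¹
  (28.2 kJ) / (841 A·s):  [kg·m²·s⁻²] / [s·A] = kg·m²·s⁻³·A⁻¹
  (340 m²·T) / (23.872 Hz⁻¹):  [kg·m²·s⁻²·A⁻¹] / [s] = kg·m²·s⁻³·A⁻¹
Every term reduces to kg·m²·s⁻³·A⁻¹.

Yes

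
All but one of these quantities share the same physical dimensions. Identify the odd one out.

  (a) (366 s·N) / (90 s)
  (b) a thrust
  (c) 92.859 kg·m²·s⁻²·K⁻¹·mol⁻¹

Expand each in SI base units:
  (a) [kg·m·s⁻¹] / [s] = kg·m·s⁻²
  (b) [thrust] = kg·m·s⁻²
  (c) kg·m²·s⁻²·K⁻¹·mol⁻¹
All reduce to kg·m·s⁻² except (c), which is kg·m²·s⁻²·K⁻¹·mol⁻¹.

(c)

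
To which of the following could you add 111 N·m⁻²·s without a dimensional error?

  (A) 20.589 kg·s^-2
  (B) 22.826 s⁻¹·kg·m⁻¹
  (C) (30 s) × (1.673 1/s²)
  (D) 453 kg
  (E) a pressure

(B)

Reference: N·s·m⁻² = kg·m·s⁻²·s·m⁻² = kg·m⁻¹·s⁻¹.
Each option:
  (A) kg·s⁻²
  (B) kg·m⁻¹·s⁻¹  ← same
  (C) [s] · [s⁻²] = s⁻¹
  (D) kg
  (E) [pressure] = kg·m⁻¹·s⁻²
Only (B) matches kg·m⁻¹·s⁻¹.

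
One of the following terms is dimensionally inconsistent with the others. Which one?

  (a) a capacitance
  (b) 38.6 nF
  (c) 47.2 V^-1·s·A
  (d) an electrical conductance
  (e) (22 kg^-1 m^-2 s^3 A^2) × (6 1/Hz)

Reduce each to base SI dimensions:
  (a) [capacitance] = kg⁻¹·m⁻²·s⁴·A²
  (b) F = C·V⁻¹ = kg⁻¹·m⁻²·s⁴·A²
  (c) A·s·V⁻¹ = A·s·(J·C⁻¹)⁻¹ = kg⁻¹·m⁻²·s⁴·A²
  (d) [electrical conductance] = kg⁻¹·m⁻²·s³·A²
  (e) [kg⁻¹·m⁻²·s³·A²] · [s] = kg⁻¹·m⁻²·s⁴·A²
All reduce to kg⁻¹·m⁻²·s⁴·A² except (d), which is kg⁻¹·m⁻²·s³·A².

(d)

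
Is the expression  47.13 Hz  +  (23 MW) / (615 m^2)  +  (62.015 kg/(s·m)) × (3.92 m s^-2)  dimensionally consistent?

Dimensions:
  47.13 Hz:  Hz = s⁻¹
  (23 MW) / (615 m^2):  [kg·m²·s⁻³] / [m²] = kg·s⁻³
  (62.015 kg/(s·m)) × (3.92 m s^-2):  [kg·m⁻¹·s⁻¹] · [m·s⁻²] = kg·s⁻³
The terms do not share a single dimension (kg·s⁻³ vs s⁻¹).

No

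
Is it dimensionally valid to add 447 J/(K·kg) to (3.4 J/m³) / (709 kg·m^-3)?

In SI base units:
  447 J/(K·kg):  J·kg⁻¹·K⁻¹ = N·m·kg⁻¹·K⁻¹ = m²·s⁻²·K⁻¹
  (3.4 J/m³) / (709 kg·m^-3):  [kg·m⁻¹·s⁻²] / [kg·m⁻³] = m²·s⁻²
m²·s⁻²·K⁻¹ ≠ m²·s⁻², so they cannot be added.

No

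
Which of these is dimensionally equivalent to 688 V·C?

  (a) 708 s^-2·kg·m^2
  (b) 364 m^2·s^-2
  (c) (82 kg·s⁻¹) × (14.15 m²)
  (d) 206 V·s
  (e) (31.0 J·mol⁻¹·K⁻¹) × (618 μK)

Reference: C·V = s·A·J·C⁻¹ = kg·m²·s⁻².
Each option:
  (a) kg·m²·s⁻²  ← same
  (b) m²·s⁻²
  (c) [kg·s⁻¹] · [m²] = kg·m²·s⁻¹
  (d) V·s = J·C⁻¹·s = kg·m²·s⁻²·A⁻¹
  (e) [kg·m²·s⁻²·K⁻¹·mol⁻¹] · [K] = kg·m²·s⁻²·mol⁻¹
Only (a) matches kg·m²·s⁻².

(a)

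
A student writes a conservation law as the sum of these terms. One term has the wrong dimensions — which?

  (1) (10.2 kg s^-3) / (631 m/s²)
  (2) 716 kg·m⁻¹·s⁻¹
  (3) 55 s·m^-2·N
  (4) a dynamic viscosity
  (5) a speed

Expand each in SI base units:
  (1) [kg·s⁻³] / [m·s⁻²] = kg·m⁻¹·s⁻¹
  (2) kg·m⁻¹·s⁻¹
  (3) N·s·m⁻² = kg·m·s⁻²·s·m⁻² = kg·m⁻¹·s⁻¹
  (4) [dynamic viscosity] = kg·m⁻¹·s⁻¹
  (5) [speed] = m·s⁻¹
All reduce to kg·m⁻¹·s⁻¹ except (5), which is m·s⁻¹.

(5)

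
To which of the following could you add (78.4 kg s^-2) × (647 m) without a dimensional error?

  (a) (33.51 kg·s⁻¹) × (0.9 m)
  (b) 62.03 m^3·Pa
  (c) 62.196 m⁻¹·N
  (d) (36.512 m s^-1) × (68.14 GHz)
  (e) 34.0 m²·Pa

(e)

Reference: [kg·s⁻²] · [m] = kg·m·s⁻².
Each option:
  (a) [kg·s⁻¹] · [m] = kg·m·s⁻¹
  (b) Pa·m³ = N·m⁻²·m³ = kg·m²·s⁻²
  (c) N·m⁻¹ = kg·m·s⁻²·m⁻¹ = kg·s⁻²
  (d) [m·s⁻¹] · [s⁻¹] = m·s⁻²
  (e) Pa·m² = N·m⁻²·m² = kg·m·s⁻²  ← same
Only (e) matches kg·m·s⁻².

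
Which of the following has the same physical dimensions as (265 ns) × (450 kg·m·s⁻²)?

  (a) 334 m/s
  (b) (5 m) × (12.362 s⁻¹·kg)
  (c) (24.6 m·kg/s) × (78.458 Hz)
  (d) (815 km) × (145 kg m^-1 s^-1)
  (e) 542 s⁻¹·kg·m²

Reference: [s] · [kg·m·s⁻²] = kg·m·s⁻¹.
Each option:
  (a) m·s⁻¹
  (b) [m] · [kg·s⁻¹] = kg·m·s⁻¹  ← same
  (c) [kg·m·s⁻¹] · [s⁻¹] = kg·m·s⁻²
  (d) [m] · [kg·m⁻¹·s⁻¹] = kg·s⁻¹
  (e) kg·m²·s⁻¹
Only (b) matches kg·m·s⁻¹.

(b)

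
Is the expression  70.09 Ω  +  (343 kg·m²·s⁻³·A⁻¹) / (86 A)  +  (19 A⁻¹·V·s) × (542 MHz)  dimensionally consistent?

Reduce each to base SI dimensions:
  70.09 Ω:  Ω = V·A⁻¹ = kg·m²·s⁻³·A⁻²
  (343 kg·m²·s⁻³·A⁻¹) / (86 A):  [kg·m²·s⁻³·A⁻¹] / [A] = kg·m²·s⁻³·A⁻²
  (19 A⁻¹·V·s) × (542 MHz):  [kg·m²·s⁻²·A⁻²] · [s⁻¹] = kg·m²·s⁻³·A⁻²
Every term reduces to kg·m²·s⁻³·A⁻².

Yes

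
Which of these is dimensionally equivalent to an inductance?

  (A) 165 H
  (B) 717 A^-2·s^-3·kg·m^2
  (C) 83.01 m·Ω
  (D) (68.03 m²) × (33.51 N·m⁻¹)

Reference: [inductance] = kg·m²·s⁻²·A⁻².
Each option:
  (A) H = V·s·A⁻¹ = kg·m²·s⁻²·A⁻²  ← same
  (B) kg·m²·s⁻³·A⁻²
  (C) Ω·m = V·A⁻¹·m = kg·m³·s⁻³·A⁻²
  (D) [m²] · [kg·s⁻²] = kg·m²·s⁻²
Only (A) matches kg·m²·s⁻²·A⁻².

(A)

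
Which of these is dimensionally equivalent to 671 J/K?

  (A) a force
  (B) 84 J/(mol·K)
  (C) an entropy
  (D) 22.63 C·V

(C)

Reference: J·K⁻¹ = N·m·K⁻¹ = kg·m²·s⁻²·K⁻¹.
Each option:
  (A) [force] = kg·m·s⁻²
  (B) J·mol⁻¹·K⁻¹ = N·m·mol⁻¹·K⁻¹ = kg·m²·s⁻²·K⁻¹·mol⁻¹
  (C) [entropy] = kg·m²·s⁻²·K⁻¹  ← same
  (D) C·V = s·A·J·C⁻¹ = kg·m²·s⁻²
Only (C) matches kg·m²·s⁻²·K⁻¹.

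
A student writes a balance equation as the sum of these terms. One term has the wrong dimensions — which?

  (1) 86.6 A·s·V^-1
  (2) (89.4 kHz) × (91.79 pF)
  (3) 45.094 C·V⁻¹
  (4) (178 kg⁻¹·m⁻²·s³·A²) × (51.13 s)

(2)

Work out the base dimensions of each:
  (1) A·s·V⁻¹ = A·s·(J·C⁻¹)⁻¹ = kg⁻¹·m⁻²·s⁴·A²
  (2) [s⁻¹] · [kg⁻¹·m⁻²·s⁴·A²] = kg⁻¹·m⁻²·s³·A²
  (3) C·V⁻¹ = s·A·(J·C⁻¹)⁻¹ = kg⁻¹·m⁻²·s⁴·A²
  (4) [kg⁻¹·m⁻²·s³·A²] · [s] = kg⁻¹·m⁻²·s⁴·A²
All reduce to kg⁻¹·m⁻²·s⁴·A² except (2), which is kg⁻¹·m⁻²·s³·A².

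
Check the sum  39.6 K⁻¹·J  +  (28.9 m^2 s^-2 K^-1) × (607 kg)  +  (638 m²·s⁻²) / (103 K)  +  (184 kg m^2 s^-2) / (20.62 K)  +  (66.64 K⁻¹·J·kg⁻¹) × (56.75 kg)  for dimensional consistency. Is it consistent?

Expand each in SI base units:
  39.6 K⁻¹·J:  J·K⁻¹ = N·m·K⁻¹ = kg·m²·s⁻²·K⁻¹
  (28.9 m^2 s^-2 K^-1) × (607 kg):  [m²·s⁻²·K⁻¹] · [kg] = kg·m²·s⁻²·K⁻¹
  (638 m²·s⁻²) / (103 K):  [m²·s⁻²] / [K] = m²·s⁻²·K⁻¹
  (184 kg m^2 s^-2) / (20.62 K):  [kg·m²·s⁻²] / [K] = kg·m²·s⁻²·K⁻¹
  (66.64 K⁻¹·J·kg⁻¹) × (56.75 kg):  [m²·s⁻²·K⁻¹] · [kg] = kg·m²·s⁻²·K⁻¹
The terms do not share a single dimension (kg·m²·s⁻²·K⁻¹ vs m²·s⁻²·K⁻¹).

No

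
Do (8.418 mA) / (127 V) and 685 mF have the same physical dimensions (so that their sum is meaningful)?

No

Reduce each to base SI dimensions:
  (8.418 mA) / (127 V):  [A] / [kg·m²·s⁻³·A⁻¹] = kg⁻¹·m⁻²·s³·A²
  685 mF:  F = C·V⁻¹ = kg⁻¹·m⁻²·s⁴·A²
kg⁻¹·m⁻²·s³·A² ≠ kg⁻¹·m⁻²·s⁴·A², so they cannot be added.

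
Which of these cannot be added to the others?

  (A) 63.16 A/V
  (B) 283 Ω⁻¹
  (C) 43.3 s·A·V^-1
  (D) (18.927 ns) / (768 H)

In SI base units:
  (A) A·V⁻¹ = A·(J·C⁻¹)⁻¹ = kg⁻¹·m⁻²·s³·A²
  (B) Ω⁻¹ = (V·A⁻¹)⁻¹ = kg⁻¹·m⁻²·s³·A²
  (C) A·s·V⁻¹ = A·s·(J·C⁻¹)⁻¹ = kg⁻¹·m⁻²·s⁴·A²
  (D) [s] / [kg·m²·s⁻²·A⁻²] = kg⁻¹·m⁻²·s³·A²
All reduce to kg⁻¹·m⁻²·s³·A² except (C), which is kg⁻¹·m⁻²·s⁴·A².

(C)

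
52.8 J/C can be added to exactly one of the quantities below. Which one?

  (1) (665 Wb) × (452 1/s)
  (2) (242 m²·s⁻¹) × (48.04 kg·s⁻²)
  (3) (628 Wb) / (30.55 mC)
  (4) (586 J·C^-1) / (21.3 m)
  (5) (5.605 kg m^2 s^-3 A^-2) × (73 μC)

Reference: J·C⁻¹ = N·m·(s·A)⁻¹ = kg·m²·s⁻³·A⁻¹.
Each option:
  (1) [kg·m²·s⁻²·A⁻¹] · [s⁻¹] = kg·m²·s⁻³·A⁻¹  ← same
  (2) [m²·s⁻¹] · [kg·s⁻²] = kg·m²·s⁻³
  (3) [kg·m²·s⁻²·A⁻¹] / [s·A] = kg·m²·s⁻³·A⁻²
  (4) [kg·m²·s⁻³·A⁻¹] / [m] = kg·m·s⁻³·A⁻¹
  (5) [kg·m²·s⁻³·A⁻²] · [s·A] = kg·m²·s⁻²·A⁻¹
Only (1) matches kg·m²·s⁻³·A⁻¹.

(1)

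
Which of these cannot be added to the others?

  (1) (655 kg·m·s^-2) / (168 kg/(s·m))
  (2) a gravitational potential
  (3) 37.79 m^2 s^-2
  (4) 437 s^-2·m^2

Expand each in SI base units:
  (1) [kg·m·s⁻²] / [kg·m⁻¹·s⁻¹] = m²·s⁻¹
  (2) [gravitational potential] = m²·s⁻²
  (3) m²·s⁻²
  (4) m²·s⁻²
All reduce to m²·s⁻² except (1), which is m²·s⁻¹.

(1)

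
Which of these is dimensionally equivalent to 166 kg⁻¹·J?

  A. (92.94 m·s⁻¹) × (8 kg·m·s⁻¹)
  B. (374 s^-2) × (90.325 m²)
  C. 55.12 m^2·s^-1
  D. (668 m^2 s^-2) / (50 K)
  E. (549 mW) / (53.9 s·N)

B.

Reference: J·kg⁻¹ = N·m·kg⁻¹ = m²·s⁻².
Each option:
  A. [m·s⁻¹] · [kg·m·s⁻¹] = kg·m²·s⁻²
  B. [s⁻²] · [m²] = m²·s⁻²  ← same
  C. m²·s⁻¹
  D. [m²·s⁻²] / [K] = m²·s⁻²·K⁻¹
  E. [kg·m²·s⁻³] / [kg·m·s⁻¹] = m·s⁻²
Only B. matches m²·s⁻².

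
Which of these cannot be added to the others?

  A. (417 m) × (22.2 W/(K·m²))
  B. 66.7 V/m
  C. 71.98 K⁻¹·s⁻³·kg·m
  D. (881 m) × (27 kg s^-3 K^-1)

B.

Reduce each to base SI dimensions:
  A. [m] · [kg·s⁻³·K⁻¹] = kg·m·s⁻³·K⁻¹
  B. V·m⁻¹ = J·C⁻¹·m⁻¹ = kg·m·s⁻³·A⁻¹
  C. kg·m·s⁻³·K⁻¹
  D. [m] · [kg·s⁻³·K⁻¹] = kg·m·s⁻³·K⁻¹
All reduce to kg·m·s⁻³·K⁻¹ except B., which is kg·m·s⁻³·A⁻¹.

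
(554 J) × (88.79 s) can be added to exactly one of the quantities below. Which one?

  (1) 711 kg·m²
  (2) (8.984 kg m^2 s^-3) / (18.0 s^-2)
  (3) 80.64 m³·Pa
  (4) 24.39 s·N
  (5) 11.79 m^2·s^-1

(2)

Reference: [kg·m²·s⁻²] · [s] = kg·m²·s⁻¹.
Each option:
  (1) kg·m²
  (2) [kg·m²·s⁻³] / [s⁻²] = kg·m²·s⁻¹  ← same
  (3) Pa·m³ = N·m⁻²·m³ = kg·m²·s⁻²
  (4) N·s = kg·m·s⁻²·s = kg·m·s⁻¹
  (5) m²·s⁻¹
Only (2) matches kg·m²·s⁻¹.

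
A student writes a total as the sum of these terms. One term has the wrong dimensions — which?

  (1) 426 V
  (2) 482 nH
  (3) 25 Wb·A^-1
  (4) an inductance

Reduce each to base SI dimensions:
  (1) V = J·C⁻¹ = kg·m²·s⁻³·A⁻¹
  (2) H = V·s·A⁻¹ = kg·m²·s⁻²·A⁻²
  (3) Wb·A⁻¹ = V·s·A⁻¹ = kg·m²·s⁻²·A⁻²
  (4) [inductance] = kg·m²·s⁻²·A⁻²
All reduce to kg·m²·s⁻²·A⁻² except (1), which is kg·m²·s⁻³·A⁻¹.

(1)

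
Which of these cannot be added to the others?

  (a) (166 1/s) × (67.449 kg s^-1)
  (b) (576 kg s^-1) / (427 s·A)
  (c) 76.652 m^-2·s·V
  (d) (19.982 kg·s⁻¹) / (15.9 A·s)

(a)

Work out the base dimensions of each:
  (a) [s⁻¹] · [kg·s⁻¹] = kg·s⁻²
  (b) [kg·s⁻¹] / [s·A] = kg·s⁻²·A⁻¹
  (c) V·s·m⁻² = J·C⁻¹·s·m⁻² = kg·s⁻²·A⁻¹
  (d) [kg·s⁻¹] / [s·A] = kg·s⁻²·A⁻¹
All reduce to kg·s⁻²·A⁻¹ except (a), which is kg·s⁻².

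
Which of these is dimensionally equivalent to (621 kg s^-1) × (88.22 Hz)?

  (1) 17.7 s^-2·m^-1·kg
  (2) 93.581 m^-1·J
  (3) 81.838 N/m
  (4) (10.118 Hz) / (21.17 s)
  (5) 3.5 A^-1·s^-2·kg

Reference: [kg·s⁻¹] · [s⁻¹] = kg·s⁻².
Each option:
  (1) kg·m⁻¹·s⁻²
  (2) J·m⁻¹ = N·m·m⁻¹ = kg·m·s⁻²
  (3) N·m⁻¹ = kg·m·s⁻²·m⁻¹ = kg·s⁻²  ← same
  (4) [s⁻¹] / [s] = s⁻²
  (5) kg·s⁻²·A⁻¹
Only (3) matches kg·s⁻².

(3)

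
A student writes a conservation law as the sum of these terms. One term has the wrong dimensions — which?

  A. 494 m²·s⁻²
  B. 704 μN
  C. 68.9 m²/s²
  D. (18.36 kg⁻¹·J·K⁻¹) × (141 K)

B.

Work out the base dimensions of each:
  A. m²·s⁻²
  B. N = kg·m·s⁻²
  C. m²·s⁻²
  D. [m²·s⁻²·K⁻¹] · [K] = m²·s⁻²
All reduce to m²·s⁻² except B., which is kg·m·s⁻².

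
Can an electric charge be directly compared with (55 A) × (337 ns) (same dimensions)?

Reduce each to base SI dimensions:
  an electric charge:  [electric charge] = s·A
  (55 A) × (337 ns):  [A] · [s] = s·A
Both are s·A, so they have the same dimensions and can be added.

Yes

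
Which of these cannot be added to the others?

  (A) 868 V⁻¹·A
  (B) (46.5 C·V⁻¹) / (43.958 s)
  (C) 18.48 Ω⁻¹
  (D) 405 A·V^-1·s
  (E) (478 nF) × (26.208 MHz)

(D)

Work out the base dimensions of each:
  (A) A·V⁻¹ = A·(J·C⁻¹)⁻¹ = kg⁻¹·m⁻²·s³·A²
  (B) [kg⁻¹·m⁻²·s⁴·A²] / [s] = kg⁻¹·m⁻²·s³·A²
  (C) Ω⁻¹ = (V·A⁻¹)⁻¹ = kg⁻¹·m⁻²·s³·A²
  (D) A·s·V⁻¹ = A·s·(J·C⁻¹)⁻¹ = kg⁻¹·m⁻²·s⁴·A²
  (E) [kg⁻¹·m⁻²·s⁴·A²] · [s⁻¹] = kg⁻¹·m⁻²·s³·A²
All reduce to kg⁻¹·m⁻²·s³·A² except (D), which is kg⁻¹·m⁻²·s⁴·A².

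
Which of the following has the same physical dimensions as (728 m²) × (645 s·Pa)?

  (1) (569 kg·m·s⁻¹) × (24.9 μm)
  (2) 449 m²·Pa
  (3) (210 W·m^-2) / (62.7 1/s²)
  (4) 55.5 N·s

Reference: [m²] · [kg·m⁻¹·s⁻¹] = kg·m·s⁻¹.
Each option:
  (1) [kg·m·s⁻¹] · [m] = kg·m²·s⁻¹
  (2) Pa·m² = N·m⁻²·m² = kg·m·s⁻²
  (3) [kg·s⁻³] / [s⁻²] = kg·s⁻¹
  (4) N·s = kg·m·s⁻²·s = kg·m·s⁻¹  ← same
Only (4) matches kg·m·s⁻¹.

(4)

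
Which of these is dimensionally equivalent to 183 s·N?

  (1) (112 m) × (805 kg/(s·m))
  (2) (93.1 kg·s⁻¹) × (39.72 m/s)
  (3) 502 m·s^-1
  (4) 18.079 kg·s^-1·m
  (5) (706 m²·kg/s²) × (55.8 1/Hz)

(4)

Reference: N·s = kg·m·s⁻²·s = kg·m·s⁻¹.
Each option:
  (1) [m] · [kg·m⁻¹·s⁻¹] = kg·s⁻¹
  (2) [kg·s⁻¹] · [m·s⁻¹] = kg·m·s⁻²
  (3) m·s⁻¹
  (4) kg·m·s⁻¹  ← same
  (5) [kg·m²·s⁻²] · [s] = kg·m²·s⁻¹
Only (4) matches kg·m·s⁻¹.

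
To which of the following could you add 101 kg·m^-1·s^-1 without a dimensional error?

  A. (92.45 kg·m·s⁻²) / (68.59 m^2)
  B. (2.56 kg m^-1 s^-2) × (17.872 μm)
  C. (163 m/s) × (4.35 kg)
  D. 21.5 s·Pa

Reference: kg·m⁻¹·s⁻¹.
Each option:
  A. [kg·m·s⁻²] / [m²] = kg·m⁻¹·s⁻²
  B. [kg·m⁻¹·s⁻²] · [m] = kg·s⁻²
  C. [m·s⁻¹] · [kg] = kg·m·s⁻¹
  D. Pa·s = N·m⁻²·s = kg·m⁻¹·s⁻¹  ← same
Only D. matches kg·m⁻¹·s⁻¹.

D.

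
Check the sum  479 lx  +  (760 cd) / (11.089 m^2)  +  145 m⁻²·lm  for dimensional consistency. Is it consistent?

Yes

Work out the base dimensions of each:
  479 lx:  lx = lm·m⁻² = m⁻²·cd
  (760 cd) / (11.089 m^2):  [cd] / [m²] = m⁻²·cd
  145 m⁻²·lm:  lm·m⁻² = cd·m⁻² = m⁻²·cd
Every term reduces to m⁻²·cd.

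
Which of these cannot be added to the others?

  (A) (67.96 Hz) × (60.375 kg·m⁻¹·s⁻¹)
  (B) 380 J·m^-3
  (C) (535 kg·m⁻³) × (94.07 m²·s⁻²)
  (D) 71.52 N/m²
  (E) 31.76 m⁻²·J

(E)

Reduce each to base SI dimensions:
  (A) [s⁻¹] · [kg·m⁻¹·s⁻¹] = kg·m⁻¹·s⁻²
  (B) J·m⁻³ = N·m·m⁻³ = kg·m⁻¹·s⁻²
  (C) [kg·m⁻³] · [m²·s⁻²] = kg·m⁻¹·s⁻²
  (D) N·m⁻² = kg·m·s⁻²·m⁻² = kg·m⁻¹·s⁻²
  (E) J·m⁻² = N·m·m⁻² = kg·s⁻²
All reduce to kg·m⁻¹·s⁻² except (E), which is kg·s⁻².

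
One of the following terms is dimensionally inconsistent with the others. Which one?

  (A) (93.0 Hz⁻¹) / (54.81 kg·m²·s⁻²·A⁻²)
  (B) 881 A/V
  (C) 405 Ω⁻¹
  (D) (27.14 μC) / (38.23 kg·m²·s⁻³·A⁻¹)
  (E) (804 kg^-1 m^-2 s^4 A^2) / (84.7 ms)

(D)

Reduce each to base SI dimensions:
  (A) [s] / [kg·m²·s⁻²·A⁻²] = kg⁻¹·m⁻²·s³·A²
  (B) A·V⁻¹ = A·(J·C⁻¹)⁻¹ = kg⁻¹·m⁻²·s³·A²
  (C) Ω⁻¹ = (V·A⁻¹)⁻¹ = kg⁻¹·m⁻²·s³·A²
  (D) [s·A] / [kg·m²·s⁻³·A⁻¹] = kg⁻¹·m⁻²·s⁴·A²
  (E) [kg⁻¹·m⁻²·s⁴·A²] / [s] = kg⁻¹·m⁻²·s³·A²
All reduce to kg⁻¹·m⁻²·s³·A² except (D), which is kg⁻¹·m⁻²·s⁴·A².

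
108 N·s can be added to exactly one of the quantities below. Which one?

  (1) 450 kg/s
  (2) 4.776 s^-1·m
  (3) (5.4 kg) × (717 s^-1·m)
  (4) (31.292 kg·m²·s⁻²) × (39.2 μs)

Reference: N·s = kg·m·s⁻²·s = kg·m·s⁻¹.
Each option:
  (1) kg·s⁻¹
  (2) m·s⁻¹
  (3) [kg] · [m·s⁻¹] = kg·m·s⁻¹  ← same
  (4) [kg·m²·s⁻²] · [s] = kg·m²·s⁻¹
Only (3) matches kg·m·s⁻¹.

(3)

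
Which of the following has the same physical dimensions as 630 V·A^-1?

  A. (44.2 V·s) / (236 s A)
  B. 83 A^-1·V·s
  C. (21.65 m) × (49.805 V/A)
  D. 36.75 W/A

A.

Reference: V·A⁻¹ = J·C⁻¹·A⁻¹ = kg·m²·s⁻³·A⁻².
Each option:
  A. [kg·m²·s⁻²·A⁻¹] / [s·A] = kg·m²·s⁻³·A⁻²  ← same
  B. V·s·A⁻¹ = J·C⁻¹·s·A⁻¹ = kg·m²·s⁻²·A⁻²
  C. [m] · [kg·m²·s⁻³·A⁻²] = kg·m³·s⁻³·A⁻²
  D. W·A⁻¹ = J·s⁻¹·A⁻¹ = kg·m²·s⁻³·A⁻¹
Only A. matches kg·m²·s⁻³·A⁻².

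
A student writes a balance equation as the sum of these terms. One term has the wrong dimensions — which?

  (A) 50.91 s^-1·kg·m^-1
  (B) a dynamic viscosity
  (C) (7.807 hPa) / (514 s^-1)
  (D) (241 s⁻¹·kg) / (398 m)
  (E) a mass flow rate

(E)

Reduce each to base SI dimensions:
  (A) kg·m⁻¹·s⁻¹
  (B) [dynamic viscosity] = kg·m⁻¹·s⁻¹
  (C) [kg·m⁻¹·s⁻²] / [s⁻¹] = kg·m⁻¹·s⁻¹
  (D) [kg·s⁻¹] / [m] = kg·m⁻¹·s⁻¹
  (E) [mass flow rate] = kg·s⁻¹
All reduce to kg·m⁻¹·s⁻¹ except (E), which is kg·s⁻¹.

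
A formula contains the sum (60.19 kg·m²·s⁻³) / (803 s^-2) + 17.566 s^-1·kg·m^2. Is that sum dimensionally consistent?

Yes

Dimensions:
  (60.19 kg·m²·s⁻³) / (803 s^-2):  [kg·m²·s⁻³] / [s⁻²] = kg·m²·s⁻¹
  17.566 s^-1·kg·m^2:  kg·m²·s⁻¹
Both are kg·m²·s⁻¹, so they have the same dimensions and can be added.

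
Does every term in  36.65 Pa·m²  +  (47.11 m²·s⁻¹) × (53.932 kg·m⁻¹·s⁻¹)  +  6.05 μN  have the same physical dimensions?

Expand each in SI base units:
  36.65 Pa·m²:  Pa·m² = N·m⁻²·m² = kg·m·s⁻²
  (47.11 m²·s⁻¹) × (53.932 kg·m⁻¹·s⁻¹):  [m²·s⁻¹] · [kg·m⁻¹·s⁻¹] = kg·m·s⁻²
  6.05 μN:  N = kg·m·s⁻²
Every term reduces to kg·m·s⁻².

Yes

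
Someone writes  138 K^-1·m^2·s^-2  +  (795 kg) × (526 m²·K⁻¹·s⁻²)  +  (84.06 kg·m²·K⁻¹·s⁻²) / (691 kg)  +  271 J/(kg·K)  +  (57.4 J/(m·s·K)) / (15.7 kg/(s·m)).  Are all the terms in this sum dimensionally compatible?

In SI base units:
  138 K^-1·m^2·s^-2:  m²·s⁻²·K⁻¹
  (795 kg) × (526 m²·K⁻¹·s⁻²):  [kg] · [m²·s⁻²·K⁻¹] = kg·m²·s⁻²·K⁻¹
  (84.06 kg·m²·K⁻¹·s⁻²) / (691 kg):  [kg·m²·s⁻²·K⁻¹] / [kg] = m²·s⁻²·K⁻¹
  271 J/(kg·K):  J·kg⁻¹·K⁻¹ = N·m·kg⁻¹·K⁻¹ = m²·s⁻²·K⁻¹
  (57.4 J/(m·s·K)) / (15.7 kg/(s·m)):  [kg·m·s⁻³·K⁻¹] / [kg·m⁻¹·s⁻¹] = m²·s⁻²·K⁻¹
The terms do not share a single dimension (kg·m²·s⁻²·K⁻¹ vs m²·s⁻²·K⁻¹).

No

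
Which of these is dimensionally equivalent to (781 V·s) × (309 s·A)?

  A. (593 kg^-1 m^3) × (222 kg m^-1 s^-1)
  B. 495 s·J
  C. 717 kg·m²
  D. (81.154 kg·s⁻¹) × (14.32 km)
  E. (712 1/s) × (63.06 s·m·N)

Reference: [kg·m²·s⁻²·A⁻¹] · [s·A] = kg·m²·s⁻¹.
Each option:
  A. [kg⁻¹·m³] · [kg·m⁻¹·s⁻¹] = m²·s⁻¹
  B. J·s = N·m·s = kg·m²·s⁻¹  ← same
  C. kg·m²
  D. [kg·s⁻¹] · [m] = kg·m·s⁻¹
  E. [s⁻¹] · [kg·m²·s⁻¹] = kg·m²·s⁻²
Only B. matches kg·m²·s⁻¹.

B.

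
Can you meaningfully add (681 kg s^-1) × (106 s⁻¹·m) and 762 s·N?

In SI base units:
  (681 kg s^-1) × (106 s⁻¹·m):  [kg·s⁻¹] · [m·s⁻¹] = kg·m·s⁻²
  762 s·N:  N·s = kg·m·s⁻²·s = kg·m·s⁻¹
kg·m·s⁻² ≠ kg·m·s⁻¹, so they cannot be added.

No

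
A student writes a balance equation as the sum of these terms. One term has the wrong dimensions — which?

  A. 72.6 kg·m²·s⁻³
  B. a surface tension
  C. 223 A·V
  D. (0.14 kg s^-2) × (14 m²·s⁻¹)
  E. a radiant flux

Expand each in SI base units:
  A. kg·m²·s⁻³
  B. [surface tension] = kg·s⁻²
  C. V·A = J·C⁻¹·A = kg·m²·s⁻³
  D. [kg·s⁻²] · [m²·s⁻¹] = kg·m²·s⁻³
  E. [radiant flux] = kg·m²·s⁻³
All reduce to kg·m²·s⁻³ except B., which is kg·s⁻².

B.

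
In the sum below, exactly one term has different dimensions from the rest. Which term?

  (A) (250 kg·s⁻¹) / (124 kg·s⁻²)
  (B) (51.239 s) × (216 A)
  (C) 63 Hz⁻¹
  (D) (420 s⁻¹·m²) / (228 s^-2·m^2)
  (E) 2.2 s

(B)

Dimensions:
  (A) [kg·s⁻¹] / [kg·s⁻²] = s
  (B) [s] · [A] = s·A
  (C) Hz⁻¹ = (s⁻¹)⁻¹ = s
  (D) [m²·s⁻¹] / [m²·s⁻²] = s
  (E) s
All reduce to s except (B), which is s·A.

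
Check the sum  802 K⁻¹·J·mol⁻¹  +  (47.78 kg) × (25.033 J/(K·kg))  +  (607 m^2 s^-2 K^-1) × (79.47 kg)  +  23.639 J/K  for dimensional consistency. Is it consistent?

No

Reduce each to base SI dimensions:
  802 K⁻¹·J·mol⁻¹:  J·mol⁻¹·K⁻¹ = N·m·mol⁻¹·K⁻¹ = kg·m²·s⁻²·K⁻¹·mol⁻¹
  (47.78 kg) × (25.033 J/(K·kg)):  [kg] · [m²·s⁻²·K⁻¹] = kg·m²·s⁻²·K⁻¹
  (607 m^2 s^-2 K^-1) × (79.47 kg):  [m²·s⁻²·K⁻¹] · [kg] = kg·m²·s⁻²·K⁻¹
  23.639 J/K:  J·K⁻¹ = N·m·K⁻¹ = kg·m²·s⁻²·K⁻¹
The terms do not share a single dimension (kg·m²·s⁻²·K⁻¹ vs kg·m²·s⁻²·K⁻¹·mol⁻¹).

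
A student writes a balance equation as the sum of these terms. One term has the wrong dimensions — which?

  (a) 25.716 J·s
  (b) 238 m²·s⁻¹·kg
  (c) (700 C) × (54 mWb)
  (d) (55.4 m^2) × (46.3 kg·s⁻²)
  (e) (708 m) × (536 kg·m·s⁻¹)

Reduce each to base SI dimensions:
  (a) J·s = N·m·s = kg·m²·s⁻¹
  (b) kg·m²·s⁻¹
  (c) [s·A] · [kg·m²·s⁻²·A⁻¹] = kg·m²·s⁻¹
  (d) [m²] · [kg·s⁻²] = kg·m²·s⁻²
  (e) [m] · [kg·m·s⁻¹] = kg·m²·s⁻¹
All reduce to kg·m²·s⁻¹ except (d), which is kg·m²·s⁻².

(d)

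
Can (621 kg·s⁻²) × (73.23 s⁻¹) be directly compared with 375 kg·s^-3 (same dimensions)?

Reduce each to base SI dimensions:
  (621 kg·s⁻²) × (73.23 s⁻¹):  [kg·s⁻²] · [s⁻¹] = kg·s⁻³
  375 kg·s^-3:  kg·s⁻³
Both are kg·s⁻³, so they have the same dimensions and can be added.

Yes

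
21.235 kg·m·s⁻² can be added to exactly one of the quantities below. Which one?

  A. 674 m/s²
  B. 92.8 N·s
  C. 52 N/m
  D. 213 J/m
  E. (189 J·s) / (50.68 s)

D.

Reference: kg·m·s⁻².
Each option:
  A. m·s⁻²
  B. N·s = kg·m·s⁻²·s = kg·m·s⁻¹
  C. N·m⁻¹ = kg·m·s⁻²·m⁻¹ = kg·s⁻²
  D. J·m⁻¹ = N·m·m⁻¹ = kg·m·s⁻²  ← same
  E. [kg·m²·s⁻¹] / [s] = kg·m²·s⁻²
Only D. matches kg·m·s⁻².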